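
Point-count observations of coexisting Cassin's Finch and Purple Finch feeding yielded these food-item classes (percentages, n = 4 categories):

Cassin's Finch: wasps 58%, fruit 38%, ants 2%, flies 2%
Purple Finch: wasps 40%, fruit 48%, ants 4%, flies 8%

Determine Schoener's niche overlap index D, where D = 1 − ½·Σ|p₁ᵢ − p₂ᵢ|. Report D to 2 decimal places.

0.82

Convert percentages to proportions (divide by 100).
Σ|p₁ᵢ − p₂ᵢ| = 0.18 + 0.10 + 0.02 + 0.06 = 0.36
D = 1 − ½ × 0.36 = 1 − 0.180 = 0.8200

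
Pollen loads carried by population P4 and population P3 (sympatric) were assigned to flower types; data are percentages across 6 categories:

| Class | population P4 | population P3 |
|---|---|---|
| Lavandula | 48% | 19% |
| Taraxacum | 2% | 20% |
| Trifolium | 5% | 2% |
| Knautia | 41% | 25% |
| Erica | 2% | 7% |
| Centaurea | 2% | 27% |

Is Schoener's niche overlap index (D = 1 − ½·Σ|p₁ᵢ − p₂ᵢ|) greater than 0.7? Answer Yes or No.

No

Convert percentages to proportions (divide by 100).
Σ|p₁ᵢ − p₂ᵢ| = 0.29 + 0.18 + 0.03 + 0.16 + 0.05 + 0.25 = 0.96
D = 1 − ½ × 0.96 = 1 − 0.480 = 0.5200
D = 0.5200 < 0.7 → No.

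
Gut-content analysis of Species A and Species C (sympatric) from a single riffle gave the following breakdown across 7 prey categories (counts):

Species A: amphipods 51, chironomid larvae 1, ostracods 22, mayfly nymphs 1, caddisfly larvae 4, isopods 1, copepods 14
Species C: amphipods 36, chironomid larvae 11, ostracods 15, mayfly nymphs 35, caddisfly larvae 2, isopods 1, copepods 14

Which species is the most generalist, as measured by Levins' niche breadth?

Proportions for Species A (n=94): 51/94=0.5426, 1/94=0.0106, 22/94=0.2340, 1/94=0.0106, 4/94=0.0426, 1/94=0.0106, 14/94=0.1489
Proportions for Species C (n=114): 36/114=0.3158, 11/114=0.0965, 15/114=0.1316, 35/114=0.3070, 2/114=0.0175, 1/114=0.0088, 14/114=0.1228
Σp_Aᵢ² = 0.5426² + 0.0106² + 0.2340² + 0.0106² + 0.0426² + 0.0106² + 0.1489² = 0.294415 + 0.000112 + 0.054756 + 0.000112 + 0.001815 + 0.000112 + 0.022171 = 0.373493
B_A = 1 / 0.373493 = 2.6774
Σp_Cᵢ² = 0.3158² + 0.0965² + 0.1316² + 0.3070² + 0.0175² + 0.0088² + 0.1228² = 0.099730 + 0.009312 + 0.017319 + 0.094249 + 0.000306 + 0.000077 + 0.015080 = 0.236073
B_C = 1 / 0.236073 = 4.2360
Highest B → broadest niche (most generalist): Species C (B = 4.24).

Species C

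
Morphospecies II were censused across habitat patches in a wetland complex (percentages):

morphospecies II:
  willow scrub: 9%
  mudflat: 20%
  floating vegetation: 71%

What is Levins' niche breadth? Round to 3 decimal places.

1.811

Convert percentages to proportions (divide by 100).
Σpᵢ² = 0.09² + 0.20² + 0.71² = 0.0081 + 0.0400 + 0.5041 = 0.5522
B = 1 / 0.5522 = 1.81094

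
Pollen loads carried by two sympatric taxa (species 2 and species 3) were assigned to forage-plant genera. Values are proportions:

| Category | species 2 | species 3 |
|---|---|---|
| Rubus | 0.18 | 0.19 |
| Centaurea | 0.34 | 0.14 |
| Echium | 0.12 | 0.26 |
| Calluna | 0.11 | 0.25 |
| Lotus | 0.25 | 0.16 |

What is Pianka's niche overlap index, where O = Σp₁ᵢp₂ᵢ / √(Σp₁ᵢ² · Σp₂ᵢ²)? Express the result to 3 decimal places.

Σ p₁ᵢp₂ᵢ = 0.0342 + 0.0476 + 0.0312 + 0.0275 + 0.0400 = 0.1805
Σp_1ᵢ² = 0.18² + 0.34² + 0.12² + 0.11² + 0.25² = 0.0324 + 0.1156 + 0.0144 + 0.0121 + 0.0625 = 0.2370
Σp_2ᵢ² = 0.19² + 0.14² + 0.26² + 0.25² + 0.16² = 0.0361 + 0.0196 + 0.0676 + 0.0625 + 0.0256 = 0.2114
O = 0.1805 / √(0.2370 × 0.2114) = 0.1805 / 0.223834 = 0.80640

0.806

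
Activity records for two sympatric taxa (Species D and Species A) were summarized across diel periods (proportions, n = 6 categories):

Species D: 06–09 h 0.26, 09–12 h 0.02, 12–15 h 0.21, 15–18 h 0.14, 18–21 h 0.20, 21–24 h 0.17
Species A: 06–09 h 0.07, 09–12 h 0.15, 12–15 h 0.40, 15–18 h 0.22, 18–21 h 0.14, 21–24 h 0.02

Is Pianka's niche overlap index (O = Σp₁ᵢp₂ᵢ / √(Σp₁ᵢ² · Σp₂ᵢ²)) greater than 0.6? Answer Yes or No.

Σ p₁ᵢp₂ᵢ = 0.0182 + 0.0030 + 0.0840 + 0.0308 + 0.0280 + 0.0034 = 0.1674
Σp_1ᵢ² = 0.26² + 0.02² + 0.21² + 0.14² + 0.20² + 0.17² = 0.0676 + 0.0004 + 0.0441 + 0.0196 + 0.0400 + 0.0289 = 0.2006
Σp_2ᵢ² = 0.07² + 0.15² + 0.40² + 0.22² + 0.14² + 0.02² = 0.0049 + 0.0225 + 0.1600 + 0.0484 + 0.0196 + 0.0004 = 0.2558
O = 0.1674 / √(0.2006 × 0.2558) = 0.1674 / 0.22652 = 0.7390
O = 0.7390 > 0.6 → Yes.

Yes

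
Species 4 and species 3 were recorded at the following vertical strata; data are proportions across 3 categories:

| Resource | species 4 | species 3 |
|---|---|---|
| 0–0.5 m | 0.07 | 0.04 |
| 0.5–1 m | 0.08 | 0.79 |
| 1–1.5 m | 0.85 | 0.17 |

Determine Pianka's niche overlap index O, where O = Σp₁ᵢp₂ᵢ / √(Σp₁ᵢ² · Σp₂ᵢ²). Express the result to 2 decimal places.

Σ p₁ᵢp₂ᵢ = 0.0028 + 0.0632 + 0.1445 = 0.2105
Σp_1ᵢ² = 0.07² + 0.08² + 0.85² = 0.0049 + 0.0064 + 0.7225 = 0.7338
Σp_2ᵢ² = 0.04² + 0.79² + 0.17² = 0.0016 + 0.6241 + 0.0289 = 0.6546
O = 0.2105 / √(0.7338 × 0.6546) = 0.2105 / 0.69307 = 0.3037

0.30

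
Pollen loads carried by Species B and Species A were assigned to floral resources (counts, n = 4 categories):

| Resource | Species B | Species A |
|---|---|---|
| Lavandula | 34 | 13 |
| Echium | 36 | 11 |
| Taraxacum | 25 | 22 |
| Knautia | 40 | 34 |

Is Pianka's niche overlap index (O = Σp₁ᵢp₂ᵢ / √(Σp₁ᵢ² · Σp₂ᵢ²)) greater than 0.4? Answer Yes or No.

Yes

Proportions for Species B (n=135): 34/135=0.2519, 36/135=0.2667, 25/135=0.1852, 40/135=0.2963
Proportions for Species A (n=80): 13/80=0.1625, 11/80=0.1375, 22/80=0.2750, 34/80=0.4250
Σ p₁ᵢp₂ᵢ = 0.040934 + 0.036671 + 0.050930 + 0.125928 = 0.254463
Σp_1ᵢ² = 0.2519² + 0.2667² + 0.1852² + 0.2963² = 0.063454 + 0.071129 + 0.034299 + 0.087794 = 0.256676
Σp_2ᵢ² = 0.1625² + 0.1375² + 0.2750² + 0.4250² = 0.026406 + 0.018906 + 0.075625 + 0.180625 = 0.301562
O = 0.254463 / √(0.256676 × 0.301562) = 0.254463 / 0.2782153 = 0.9146
O = 0.9146 > 0.4 → Yes.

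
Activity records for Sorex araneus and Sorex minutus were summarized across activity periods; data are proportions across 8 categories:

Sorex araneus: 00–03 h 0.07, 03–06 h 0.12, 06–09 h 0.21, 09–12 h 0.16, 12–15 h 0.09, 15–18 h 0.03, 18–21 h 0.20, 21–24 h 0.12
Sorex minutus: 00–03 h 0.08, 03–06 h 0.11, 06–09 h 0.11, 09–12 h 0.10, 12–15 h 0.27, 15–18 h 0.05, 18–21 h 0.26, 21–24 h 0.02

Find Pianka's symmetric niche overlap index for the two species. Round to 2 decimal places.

0.82

Σ p₁ᵢp₂ᵢ = 0.0056 + 0.0132 + 0.0231 + 0.0160 + 0.0243 + 0.0015 + 0.0520 + 0.0024 = 0.1381
Σp_1ᵢ² = 0.07² + 0.12² + 0.21² + 0.16² + 0.09² + 0.03² + 0.20² + 0.12² = 0.0049 + 0.0144 + 0.0441 + 0.0256 + 0.0081 + 0.0009 + 0.0400 + 0.0144 = 0.1524
Σp_2ᵢ² = 0.08² + 0.11² + 0.11² + 0.10² + 0.27² + 0.05² + 0.26² + 0.02² = 0.0064 + 0.0121 + 0.0121 + 0.0100 + 0.0729 + 0.0025 + 0.0676 + 0.0004 = 0.1840
O = 0.1381 / √(0.1524 × 0.1840) = 0.1381 / 0.16746 = 0.8247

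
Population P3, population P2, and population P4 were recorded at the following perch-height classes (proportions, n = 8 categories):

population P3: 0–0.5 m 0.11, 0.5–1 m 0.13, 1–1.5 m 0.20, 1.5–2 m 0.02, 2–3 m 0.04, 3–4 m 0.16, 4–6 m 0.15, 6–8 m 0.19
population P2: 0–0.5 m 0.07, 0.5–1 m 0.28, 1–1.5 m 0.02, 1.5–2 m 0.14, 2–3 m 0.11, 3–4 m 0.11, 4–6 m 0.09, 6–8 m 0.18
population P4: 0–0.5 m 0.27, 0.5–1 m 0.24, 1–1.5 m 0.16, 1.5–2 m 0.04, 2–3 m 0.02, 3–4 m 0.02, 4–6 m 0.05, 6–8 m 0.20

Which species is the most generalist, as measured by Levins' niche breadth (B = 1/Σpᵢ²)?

population P3

Σp_P3ᵢ² = 0.11² + 0.13² + 0.20² + 0.02² + 0.04² + 0.16² + 0.15² + 0.19² = 0.0121 + 0.0169 + 0.0400 + 0.0004 + 0.0016 + 0.0256 + 0.0225 + 0.0361 = 0.1552
B_P3 = 1 / 0.1552 = 6.4433
Σp_P2ᵢ² = 0.07² + 0.28² + 0.02² + 0.14² + 0.11² + 0.11² + 0.09² + 0.18² = 0.0049 + 0.0784 + 0.0004 + 0.0196 + 0.0121 + 0.0121 + 0.0081 + 0.0324 = 0.1680
B_P2 = 1 / 0.1680 = 5.9524
Σp_P4ᵢ² = 0.27² + 0.24² + 0.16² + 0.04² + 0.02² + 0.02² + 0.05² + 0.20² = 0.0729 + 0.0576 + 0.0256 + 0.0016 + 0.0004 + 0.0004 + 0.0025 + 0.0400 = 0.2010
B_P4 = 1 / 0.2010 = 4.9751
Highest B → broadest niche (most generalist): population P3 (B = 6.44).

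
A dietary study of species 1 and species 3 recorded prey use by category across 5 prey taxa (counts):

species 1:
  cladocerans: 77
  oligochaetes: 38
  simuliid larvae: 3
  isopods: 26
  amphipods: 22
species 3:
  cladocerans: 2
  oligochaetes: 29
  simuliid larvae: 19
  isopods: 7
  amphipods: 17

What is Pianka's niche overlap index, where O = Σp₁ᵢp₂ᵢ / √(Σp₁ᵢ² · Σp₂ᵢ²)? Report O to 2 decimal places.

0.51

Proportions for species 1 (n=166): 77/166=0.4639, 38/166=0.2289, 3/166=0.0181, 26/166=0.1566, 22/166=0.1325
Proportions for species 3 (n=74): 2/74=0.0270, 29/74=0.3919, 19/74=0.2568, 7/74=0.0946, 17/74=0.2297
Σ p₁ᵢp₂ᵢ = 0.012525 + 0.089706 + 0.004648 + 0.014814 + 0.030435 = 0.152128
Σp_1ᵢ² = 0.4639² + 0.2289² + 0.0181² + 0.1566² + 0.1325² = 0.215203 + 0.052395 + 0.000328 + 0.024524 + 0.017556 = 0.310006
Σp_2ᵢ² = 0.0270² + 0.3919² + 0.2568² + 0.0946² + 0.2297² = 0.000729 + 0.153586 + 0.065946 + 0.008949 + 0.052762 = 0.281972
O = 0.152128 / √(0.310006 × 0.281972) = 0.152128 / 0.2956569 = 0.5145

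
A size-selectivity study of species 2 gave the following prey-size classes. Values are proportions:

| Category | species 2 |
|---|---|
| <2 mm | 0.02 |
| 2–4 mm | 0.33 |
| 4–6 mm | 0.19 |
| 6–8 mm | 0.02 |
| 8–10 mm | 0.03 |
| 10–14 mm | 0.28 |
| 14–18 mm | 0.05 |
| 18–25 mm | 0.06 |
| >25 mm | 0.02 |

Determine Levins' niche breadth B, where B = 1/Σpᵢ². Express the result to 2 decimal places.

4.32

Σpᵢ² = 0.02² + 0.33² + 0.19² + 0.02² + 0.03² + 0.28² + 0.05² + 0.06² + 0.02² = 0.0004 + 0.1089 + 0.0361 + 0.0004 + 0.0009 + 0.0784 + 0.0025 + 0.0036 + 0.0004 = 0.2316
B = 1 / 0.2316 = 4.3178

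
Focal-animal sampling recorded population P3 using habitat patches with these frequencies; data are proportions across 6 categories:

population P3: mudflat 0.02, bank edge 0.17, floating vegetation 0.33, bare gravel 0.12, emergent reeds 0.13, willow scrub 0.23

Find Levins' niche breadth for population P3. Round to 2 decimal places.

Σpᵢ² = 0.02² + 0.17² + 0.33² + 0.12² + 0.13² + 0.23² = 0.0004 + 0.0289 + 0.1089 + 0.0144 + 0.0169 + 0.0529 = 0.2224
B = 1 / 0.2224 = 4.4964

4.50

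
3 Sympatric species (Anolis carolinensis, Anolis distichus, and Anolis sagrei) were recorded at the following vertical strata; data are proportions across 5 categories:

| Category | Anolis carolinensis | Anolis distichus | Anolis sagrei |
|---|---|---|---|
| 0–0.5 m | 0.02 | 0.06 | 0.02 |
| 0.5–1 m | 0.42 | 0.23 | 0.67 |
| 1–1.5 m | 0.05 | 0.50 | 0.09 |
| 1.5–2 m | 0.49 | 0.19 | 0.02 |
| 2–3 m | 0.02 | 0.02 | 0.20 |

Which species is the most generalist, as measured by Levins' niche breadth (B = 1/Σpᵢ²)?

Anolis distichus

Σp_caroᵢ² = 0.02² + 0.42² + 0.05² + 0.49² + 0.02² = 0.0004 + 0.1764 + 0.0025 + 0.2401 + 0.0004 = 0.4198
B_caro = 1 / 0.4198 = 2.3821
Σp_distᵢ² = 0.06² + 0.23² + 0.50² + 0.19² + 0.02² = 0.0036 + 0.0529 + 0.2500 + 0.0361 + 0.0004 = 0.3430
B_dist = 1 / 0.3430 = 2.9155
Σp_sagrᵢ² = 0.02² + 0.67² + 0.09² + 0.02² + 0.20² = 0.0004 + 0.4489 + 0.0081 + 0.0004 + 0.0400 = 0.4978
B_sagr = 1 / 0.4978 = 2.0088
Highest B → broadest niche (most generalist): Anolis distichus (B = 2.92).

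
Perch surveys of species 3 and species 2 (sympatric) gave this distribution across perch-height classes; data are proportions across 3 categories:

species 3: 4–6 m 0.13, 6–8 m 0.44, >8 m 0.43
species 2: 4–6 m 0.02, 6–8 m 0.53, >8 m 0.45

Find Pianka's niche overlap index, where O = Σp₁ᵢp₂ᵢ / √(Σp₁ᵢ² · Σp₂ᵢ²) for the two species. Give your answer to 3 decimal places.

0.982

Σ p₁ᵢp₂ᵢ = 0.0026 + 0.2332 + 0.1935 = 0.4293
Σp_1ᵢ² = 0.13² + 0.44² + 0.43² = 0.0169 + 0.1936 + 0.1849 = 0.3954
Σp_2ᵢ² = 0.02² + 0.53² + 0.45² = 0.0004 + 0.2809 + 0.2025 = 0.4838
O = 0.4293 / √(0.3954 × 0.4838) = 0.4293 / 0.437372 = 0.98154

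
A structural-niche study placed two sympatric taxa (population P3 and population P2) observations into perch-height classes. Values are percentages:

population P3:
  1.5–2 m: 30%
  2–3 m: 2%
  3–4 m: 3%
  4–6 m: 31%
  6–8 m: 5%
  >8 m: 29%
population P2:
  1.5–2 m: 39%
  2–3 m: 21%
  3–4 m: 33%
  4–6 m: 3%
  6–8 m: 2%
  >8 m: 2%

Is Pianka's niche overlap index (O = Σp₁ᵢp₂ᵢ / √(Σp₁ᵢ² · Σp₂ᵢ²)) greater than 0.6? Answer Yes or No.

No

Convert percentages to proportions (divide by 100).
Σ p₁ᵢp₂ᵢ = 0.1170 + 0.0042 + 0.0099 + 0.0093 + 0.0010 + 0.0058 = 0.1472
Σp_1ᵢ² = 0.30² + 0.02² + 0.03² + 0.31² + 0.05² + 0.29² = 0.0900 + 0.0004 + 0.0009 + 0.0961 + 0.0025 + 0.0841 = 0.2740
Σp_2ᵢ² = 0.39² + 0.21² + 0.33² + 0.03² + 0.02² + 0.02² = 0.1521 + 0.0441 + 0.1089 + 0.0009 + 0.0004 + 0.0004 = 0.3068
O = 0.1472 / √(0.2740 × 0.3068) = 0.1472 / 0.28994 = 0.5077
O = 0.5077 < 0.6 → No.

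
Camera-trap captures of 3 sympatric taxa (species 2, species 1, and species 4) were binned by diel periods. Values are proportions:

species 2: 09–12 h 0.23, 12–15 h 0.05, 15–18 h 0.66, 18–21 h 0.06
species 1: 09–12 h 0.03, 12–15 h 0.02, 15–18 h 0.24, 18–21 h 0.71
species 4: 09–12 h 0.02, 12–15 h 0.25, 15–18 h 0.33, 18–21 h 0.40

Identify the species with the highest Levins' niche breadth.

species 4

Σp_2ᵢ² = 0.23² + 0.05² + 0.66² + 0.06² = 0.0529 + 0.0025 + 0.4356 + 0.0036 = 0.4946
B_2 = 1 / 0.4946 = 2.0218
Σp_1ᵢ² = 0.03² + 0.02² + 0.24² + 0.71² = 0.0009 + 0.0004 + 0.0576 + 0.5041 = 0.5630
B_1 = 1 / 0.5630 = 1.7762
Σp_4ᵢ² = 0.02² + 0.25² + 0.33² + 0.40² = 0.0004 + 0.0625 + 0.1089 + 0.1600 = 0.3318
B_4 = 1 / 0.3318 = 3.0139
Highest B → broadest niche (most generalist): species 4 (B = 3.01).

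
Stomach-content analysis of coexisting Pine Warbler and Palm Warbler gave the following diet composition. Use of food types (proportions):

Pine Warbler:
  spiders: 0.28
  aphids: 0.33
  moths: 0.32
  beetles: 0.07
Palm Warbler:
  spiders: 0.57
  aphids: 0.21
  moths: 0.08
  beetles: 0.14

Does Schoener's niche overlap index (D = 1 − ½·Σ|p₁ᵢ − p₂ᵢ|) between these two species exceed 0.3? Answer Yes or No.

Yes

Σ|p₁ᵢ − p₂ᵢ| = 0.29 + 0.12 + 0.24 + 0.07 = 0.72
D = 1 − ½ × 0.72 = 1 − 0.360 = 0.6400
D = 0.6400 > 0.3 → Yes.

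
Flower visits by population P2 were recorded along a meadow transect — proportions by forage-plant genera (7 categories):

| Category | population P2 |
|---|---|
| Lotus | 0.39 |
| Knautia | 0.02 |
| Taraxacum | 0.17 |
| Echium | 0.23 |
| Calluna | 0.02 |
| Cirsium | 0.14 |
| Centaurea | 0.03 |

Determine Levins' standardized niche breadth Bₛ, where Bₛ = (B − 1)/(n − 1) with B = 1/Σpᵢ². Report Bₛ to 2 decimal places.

0.49

Σpᵢ² = 0.39² + 0.02² + 0.17² + 0.23² + 0.02² + 0.14² + 0.03² = 0.1521 + 0.0004 + 0.0289 + 0.0529 + 0.0004 + 0.0196 + 0.0009 = 0.2552
B = 1 / 0.2552 = 3.9185
Bₛ = (B − 1)/(n − 1) = (3.9185 − 1)/(7 − 1) = 2.9185/6 = 0.4864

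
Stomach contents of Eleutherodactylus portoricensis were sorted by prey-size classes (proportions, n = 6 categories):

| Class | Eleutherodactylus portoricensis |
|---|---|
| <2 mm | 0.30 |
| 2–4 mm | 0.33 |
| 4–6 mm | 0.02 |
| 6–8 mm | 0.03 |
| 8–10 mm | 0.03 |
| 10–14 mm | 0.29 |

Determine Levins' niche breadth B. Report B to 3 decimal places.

Σpᵢ² = 0.30² + 0.33² + 0.02² + 0.03² + 0.03² + 0.29² = 0.0900 + 0.1089 + 0.0004 + 0.0009 + 0.0009 + 0.0841 = 0.2852
B = 1 / 0.2852 = 3.50631

3.506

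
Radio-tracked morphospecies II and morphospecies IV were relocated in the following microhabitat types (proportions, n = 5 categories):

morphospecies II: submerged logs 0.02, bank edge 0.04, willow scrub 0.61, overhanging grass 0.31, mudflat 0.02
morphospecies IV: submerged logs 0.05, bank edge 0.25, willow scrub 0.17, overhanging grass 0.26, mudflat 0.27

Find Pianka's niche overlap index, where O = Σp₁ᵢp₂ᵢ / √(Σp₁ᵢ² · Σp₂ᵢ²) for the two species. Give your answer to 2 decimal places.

Σ p₁ᵢp₂ᵢ = 0.0010 + 0.0100 + 0.1037 + 0.0806 + 0.0054 = 0.2007
Σp_1ᵢ² = 0.02² + 0.04² + 0.61² + 0.31² + 0.02² = 0.0004 + 0.0016 + 0.3721 + 0.0961 + 0.0004 = 0.4706
Σp_2ᵢ² = 0.05² + 0.25² + 0.17² + 0.26² + 0.27² = 0.0025 + 0.0625 + 0.0289 + 0.0676 + 0.0729 = 0.2344
O = 0.2007 / √(0.4706 × 0.2344) = 0.2007 / 0.33213 = 0.6043

0.60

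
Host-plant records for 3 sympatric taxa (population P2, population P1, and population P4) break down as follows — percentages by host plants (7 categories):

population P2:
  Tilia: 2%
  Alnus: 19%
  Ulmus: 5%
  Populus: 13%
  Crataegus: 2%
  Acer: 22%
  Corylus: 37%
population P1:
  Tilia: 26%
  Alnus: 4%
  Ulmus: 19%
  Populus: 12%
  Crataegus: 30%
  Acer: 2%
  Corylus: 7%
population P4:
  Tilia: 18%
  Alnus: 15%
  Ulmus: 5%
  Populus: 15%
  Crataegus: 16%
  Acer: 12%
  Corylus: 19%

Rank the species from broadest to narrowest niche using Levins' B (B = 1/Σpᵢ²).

Convert percentages to proportions (divide by 100).
Σp_P2ᵢ² = 0.02² + 0.19² + 0.05² + 0.13² + 0.02² + 0.22² + 0.37² = 0.0004 + 0.0361 + 0.0025 + 0.0169 + 0.0004 + 0.0484 + 0.1369 = 0.2416
B_P2 = 1 / 0.2416 = 4.1391
Σp_P1ᵢ² = 0.26² + 0.04² + 0.19² + 0.12² + 0.30² + 0.02² + 0.07² = 0.0676 + 0.0016 + 0.0361 + 0.0144 + 0.0900 + 0.0004 + 0.0049 = 0.2150
B_P1 = 1 / 0.2150 = 4.6512
Σp_P4ᵢ² = 0.18² + 0.15² + 0.05² + 0.15² + 0.16² + 0.12² + 0.19² = 0.0324 + 0.0225 + 0.0025 + 0.0225 + 0.0256 + 0.0144 + 0.0361 = 0.1560
B_P4 = 1 / 0.1560 = 6.4103
Ranking by B (broadest → narrowest): population P4 (6.41) > population P1 (4.65) > population P2 (4.14)

population P4 > population P1 > population P2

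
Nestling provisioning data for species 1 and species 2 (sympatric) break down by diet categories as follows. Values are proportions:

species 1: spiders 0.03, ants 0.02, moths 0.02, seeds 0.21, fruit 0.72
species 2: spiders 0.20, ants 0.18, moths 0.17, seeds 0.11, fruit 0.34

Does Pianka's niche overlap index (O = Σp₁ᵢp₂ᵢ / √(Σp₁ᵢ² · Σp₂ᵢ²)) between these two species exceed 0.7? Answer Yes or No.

Σ p₁ᵢp₂ᵢ = 0.0060 + 0.0036 + 0.0034 + 0.0231 + 0.2448 = 0.2809
Σp_1ᵢ² = 0.03² + 0.02² + 0.02² + 0.21² + 0.72² = 0.0009 + 0.0004 + 0.0004 + 0.0441 + 0.5184 = 0.5642
Σp_2ᵢ² = 0.20² + 0.18² + 0.17² + 0.11² + 0.34² = 0.0400 + 0.0324 + 0.0289 + 0.0121 + 0.1156 = 0.2290
O = 0.2809 / √(0.5642 × 0.2290) = 0.2809 / 0.35945 = 0.7815
O = 0.7815 > 0.7 → Yes.

Yes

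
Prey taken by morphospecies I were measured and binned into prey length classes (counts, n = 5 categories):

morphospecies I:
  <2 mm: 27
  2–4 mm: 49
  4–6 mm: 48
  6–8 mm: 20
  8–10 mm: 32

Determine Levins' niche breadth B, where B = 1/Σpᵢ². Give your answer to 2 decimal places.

4.52

Proportions for morphospecies I (n=176): 27/176=0.1534, 49/176=0.2784, 48/176=0.2727, 20/176=0.1136, 32/176=0.1818
Σpᵢ² = 0.1534² + 0.2784² + 0.2727² + 0.1136² + 0.1818² = 0.023532 + 0.077507 + 0.074365 + 0.012905 + 0.033051 = 0.221360
B = 1 / 0.221360 = 4.5175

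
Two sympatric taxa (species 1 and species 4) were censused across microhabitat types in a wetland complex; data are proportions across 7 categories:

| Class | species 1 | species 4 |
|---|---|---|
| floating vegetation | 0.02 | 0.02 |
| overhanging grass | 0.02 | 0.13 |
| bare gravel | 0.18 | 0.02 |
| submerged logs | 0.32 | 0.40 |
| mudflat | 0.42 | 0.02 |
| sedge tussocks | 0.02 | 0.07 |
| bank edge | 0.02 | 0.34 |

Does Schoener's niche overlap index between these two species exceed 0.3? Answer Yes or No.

Σ|p₁ᵢ − p₂ᵢ| = 0.00 + 0.11 + 0.16 + 0.08 + 0.40 + 0.05 + 0.32 = 1.12
D = 1 − ½ × 1.12 = 1 − 0.560 = 0.4400
D = 0.4400 > 0.3 → Yes.

Yes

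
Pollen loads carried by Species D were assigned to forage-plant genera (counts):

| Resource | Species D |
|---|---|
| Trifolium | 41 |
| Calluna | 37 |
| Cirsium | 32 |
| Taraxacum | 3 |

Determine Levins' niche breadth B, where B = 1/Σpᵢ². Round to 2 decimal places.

3.13

Proportions for Species D (n=113): 41/113=0.3628, 37/113=0.3274, 32/113=0.2832, 3/113=0.0265
Σpᵢ² = 0.3628² + 0.3274² + 0.2832² + 0.0265² = 0.131624 + 0.107191 + 0.080202 + 0.000702 = 0.319719
B = 1 / 0.319719 = 3.1277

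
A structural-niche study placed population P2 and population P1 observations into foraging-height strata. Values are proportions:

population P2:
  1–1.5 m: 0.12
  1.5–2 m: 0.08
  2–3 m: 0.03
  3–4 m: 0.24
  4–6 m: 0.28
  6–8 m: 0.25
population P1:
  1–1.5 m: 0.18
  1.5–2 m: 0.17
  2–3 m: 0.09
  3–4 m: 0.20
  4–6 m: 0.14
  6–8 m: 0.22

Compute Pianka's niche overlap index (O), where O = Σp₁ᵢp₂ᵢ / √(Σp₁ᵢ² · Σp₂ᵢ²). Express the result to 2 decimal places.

Σ p₁ᵢp₂ᵢ = 0.0216 + 0.0136 + 0.0027 + 0.0480 + 0.0392 + 0.0550 = 0.1801
Σp_1ᵢ² = 0.12² + 0.08² + 0.03² + 0.24² + 0.28² + 0.25² = 0.0144 + 0.0064 + 0.0009 + 0.0576 + 0.0784 + 0.0625 = 0.2202
Σp_2ᵢ² = 0.18² + 0.17² + 0.09² + 0.20² + 0.14² + 0.22² = 0.0324 + 0.0289 + 0.0081 + 0.0400 + 0.0196 + 0.0484 = 0.1774
O = 0.1801 / √(0.2202 × 0.1774) = 0.1801 / 0.19764 = 0.9113

0.91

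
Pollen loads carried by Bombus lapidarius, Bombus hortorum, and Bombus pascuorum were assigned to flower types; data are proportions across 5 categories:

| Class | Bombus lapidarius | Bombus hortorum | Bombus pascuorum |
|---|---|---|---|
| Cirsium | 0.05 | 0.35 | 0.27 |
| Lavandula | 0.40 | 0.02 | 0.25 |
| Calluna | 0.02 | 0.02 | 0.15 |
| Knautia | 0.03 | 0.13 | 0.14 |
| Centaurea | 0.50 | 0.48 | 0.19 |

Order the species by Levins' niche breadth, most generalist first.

Bombus pascuorum > Bombus hortorum > Bombus lapidarius

Σp_lapiᵢ² = 0.05² + 0.40² + 0.02² + 0.03² + 0.50² = 0.0025 + 0.1600 + 0.0004 + 0.0009 + 0.2500 = 0.4138
B_lapi = 1 / 0.4138 = 2.4166
Σp_hortᵢ² = 0.35² + 0.02² + 0.02² + 0.13² + 0.48² = 0.1225 + 0.0004 + 0.0004 + 0.0169 + 0.2304 = 0.3706
B_hort = 1 / 0.3706 = 2.6983
Σp_pascᵢ² = 0.27² + 0.25² + 0.15² + 0.14² + 0.19² = 0.0729 + 0.0625 + 0.0225 + 0.0196 + 0.0361 = 0.2136
B_pasc = 1 / 0.2136 = 4.6816
Ranking by B (broadest → narrowest): Bombus pascuorum (4.68) > Bombus hortorum (2.70) > Bombus lapidarius (2.42)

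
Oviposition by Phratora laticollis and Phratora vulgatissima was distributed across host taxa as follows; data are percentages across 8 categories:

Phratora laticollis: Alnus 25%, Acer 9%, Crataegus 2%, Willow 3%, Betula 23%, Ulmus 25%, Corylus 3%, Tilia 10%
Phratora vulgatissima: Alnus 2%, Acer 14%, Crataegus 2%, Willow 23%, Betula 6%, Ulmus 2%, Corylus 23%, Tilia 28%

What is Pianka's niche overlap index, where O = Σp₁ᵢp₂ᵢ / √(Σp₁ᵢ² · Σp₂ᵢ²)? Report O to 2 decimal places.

0.39

Convert percentages to proportions (divide by 100).
Σ p₁ᵢp₂ᵢ = 0.0050 + 0.0126 + 0.0004 + 0.0069 + 0.0138 + 0.0050 + 0.0069 + 0.0280 = 0.0786
Σp_1ᵢ² = 0.25² + 0.09² + 0.02² + 0.03² + 0.23² + 0.25² + 0.03² + 0.10² = 0.0625 + 0.0081 + 0.0004 + 0.0009 + 0.0529 + 0.0625 + 0.0009 + 0.0100 = 0.1982
Σp_2ᵢ² = 0.02² + 0.14² + 0.02² + 0.23² + 0.06² + 0.02² + 0.23² + 0.28² = 0.0004 + 0.0196 + 0.0004 + 0.0529 + 0.0036 + 0.0004 + 0.0529 + 0.0784 = 0.2086
O = 0.0786 / √(0.1982 × 0.2086) = 0.0786 / 0.20333 = 0.3866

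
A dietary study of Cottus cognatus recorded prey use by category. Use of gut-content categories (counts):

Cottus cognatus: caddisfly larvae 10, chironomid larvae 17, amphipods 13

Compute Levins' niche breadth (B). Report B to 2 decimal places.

Proportions for Cottus cognatus (n=40): 10/40=0.2500, 17/40=0.4250, 13/40=0.3250
Σpᵢ² = 0.2500² + 0.4250² + 0.3250² = 0.062500 + 0.180625 + 0.105625 = 0.348750
B = 1 / 0.348750 = 2.8674

2.87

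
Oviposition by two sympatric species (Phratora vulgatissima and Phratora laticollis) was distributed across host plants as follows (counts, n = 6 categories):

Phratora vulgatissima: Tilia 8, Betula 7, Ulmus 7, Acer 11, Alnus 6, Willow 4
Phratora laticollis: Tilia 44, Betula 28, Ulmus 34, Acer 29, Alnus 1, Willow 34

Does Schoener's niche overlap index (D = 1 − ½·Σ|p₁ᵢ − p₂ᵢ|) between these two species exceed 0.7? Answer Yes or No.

Yes

Proportions for Phratora vulgatissima (n=43): 8/43=0.1860, 7/43=0.1628, 7/43=0.1628, 11/43=0.2558, 6/43=0.1395, 4/43=0.0930
Proportions for Phratora laticollis (n=170): 44/170=0.2588, 28/170=0.1647, 34/170=0.2000, 29/170=0.1706, 1/170=0.0059, 34/170=0.2000
Σ|p₁ᵢ − p₂ᵢ| = 0.0728 + 0.0019 + 0.0372 + 0.0852 + 0.1336 + 0.1070 = 0.4377
D = 1 − ½ × 0.4377 = 1 − 0.21885 = 0.78115
D = 0.78115 > 0.7 → Yes.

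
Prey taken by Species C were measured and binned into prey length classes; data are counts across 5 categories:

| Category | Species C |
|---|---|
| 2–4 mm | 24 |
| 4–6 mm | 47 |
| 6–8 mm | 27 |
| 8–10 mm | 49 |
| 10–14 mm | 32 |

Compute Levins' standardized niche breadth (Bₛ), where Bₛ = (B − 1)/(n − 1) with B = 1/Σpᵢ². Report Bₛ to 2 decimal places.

0.90

Proportions for Species C (n=179): 24/179=0.1341, 47/179=0.2626, 27/179=0.1508, 49/179=0.2737, 32/179=0.1788
Σpᵢ² = 0.1341² + 0.2626² + 0.1508² + 0.2737² + 0.1788² = 0.017983 + 0.068959 + 0.022741 + 0.074912 + 0.031969 = 0.216564
B = 1 / 0.216564 = 4.6176
Bₛ = (B − 1)/(n − 1) = (4.6176 − 1)/(5 − 1) = 3.6176/4 = 0.9044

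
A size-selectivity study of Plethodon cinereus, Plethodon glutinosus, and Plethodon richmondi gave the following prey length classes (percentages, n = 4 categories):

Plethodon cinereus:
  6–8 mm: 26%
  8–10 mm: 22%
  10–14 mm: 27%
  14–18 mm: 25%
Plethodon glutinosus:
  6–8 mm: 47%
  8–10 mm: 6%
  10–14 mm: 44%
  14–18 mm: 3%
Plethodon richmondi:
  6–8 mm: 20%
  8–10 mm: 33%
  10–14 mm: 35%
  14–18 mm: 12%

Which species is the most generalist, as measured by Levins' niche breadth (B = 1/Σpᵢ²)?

Convert percentages to proportions (divide by 100).
Σp_cineᵢ² = 0.26² + 0.22² + 0.27² + 0.25² = 0.0676 + 0.0484 + 0.0729 + 0.0625 = 0.2514
B_cine = 1 / 0.2514 = 3.9777
Σp_glutᵢ² = 0.47² + 0.06² + 0.44² + 0.03² = 0.2209 + 0.0036 + 0.1936 + 0.0009 = 0.4190
B_glut = 1 / 0.4190 = 2.3866
Σp_richᵢ² = 0.20² + 0.33² + 0.35² + 0.12² = 0.0400 + 0.1089 + 0.1225 + 0.0144 = 0.2858
B_rich = 1 / 0.2858 = 3.4990
Highest B → broadest niche (most generalist): Plethodon cinereus (B = 3.98).

Plethodon cinereus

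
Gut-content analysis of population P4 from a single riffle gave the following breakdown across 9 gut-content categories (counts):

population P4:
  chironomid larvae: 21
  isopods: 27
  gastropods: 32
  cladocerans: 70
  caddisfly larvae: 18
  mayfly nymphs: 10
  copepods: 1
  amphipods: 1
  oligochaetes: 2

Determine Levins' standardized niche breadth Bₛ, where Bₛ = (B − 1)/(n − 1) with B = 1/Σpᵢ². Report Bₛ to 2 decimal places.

0.43

Proportions for population P4 (n=182): 21/182=0.1154, 27/182=0.1484, 32/182=0.1758, 70/182=0.3846, 18/182=0.0989, 10/182=0.0549, 1/182=0.0055, 1/182=0.0055, 2/182=0.0110
Σpᵢ² = 0.1154² + 0.1484² + 0.1758² + 0.3846² + 0.0989² + 0.0549² + 0.0055² + 0.0055² + 0.0110² = 0.013317 + 0.022023 + 0.030906 + 0.147917 + 0.009781 + 0.003014 + 0.000030 + 0.000030 + 0.000121 = 0.227139
B = 1 / 0.227139 = 4.4026
Bₛ = (B − 1)/(n − 1) = (4.4026 − 1)/(9 − 1) = 3.4026/8 = 0.4253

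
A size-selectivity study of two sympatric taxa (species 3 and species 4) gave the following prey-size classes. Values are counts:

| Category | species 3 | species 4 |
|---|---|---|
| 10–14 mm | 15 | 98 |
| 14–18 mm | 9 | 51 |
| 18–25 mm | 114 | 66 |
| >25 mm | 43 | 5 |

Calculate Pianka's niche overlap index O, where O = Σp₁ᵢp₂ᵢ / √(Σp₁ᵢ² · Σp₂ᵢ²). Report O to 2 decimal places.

0.61

Proportions for species 3 (n=181): 15/181=0.0829, 9/181=0.0497, 114/181=0.6298, 43/181=0.2376
Proportions for species 4 (n=220): 98/220=0.4455, 51/220=0.2318, 66/220=0.3000, 5/220=0.0227
Σ p₁ᵢp₂ᵢ = 0.036932 + 0.011520 + 0.188940 + 0.005394 = 0.242786
Σp_1ᵢ² = 0.0829² + 0.0497² + 0.6298² + 0.2376² = 0.006872 + 0.002470 + 0.396648 + 0.056454 = 0.462444
Σp_2ᵢ² = 0.4455² + 0.2318² + 0.3000² + 0.0227² = 0.198470 + 0.053731 + 0.090000 + 0.000515 = 0.342716
O = 0.242786 / √(0.462444 × 0.342716) = 0.242786 / 0.3981042 = 0.6099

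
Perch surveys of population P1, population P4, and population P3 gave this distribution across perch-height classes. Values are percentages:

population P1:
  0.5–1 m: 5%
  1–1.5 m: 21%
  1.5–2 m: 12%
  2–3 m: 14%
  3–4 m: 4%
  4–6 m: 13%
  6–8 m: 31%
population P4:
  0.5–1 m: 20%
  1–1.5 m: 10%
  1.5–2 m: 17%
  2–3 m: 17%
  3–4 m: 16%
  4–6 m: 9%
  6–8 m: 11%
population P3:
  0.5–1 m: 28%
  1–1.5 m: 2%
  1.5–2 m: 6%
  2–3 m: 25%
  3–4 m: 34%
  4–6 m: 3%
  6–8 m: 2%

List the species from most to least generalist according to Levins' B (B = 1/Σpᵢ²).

Convert percentages to proportions (divide by 100).
Σp_P1ᵢ² = 0.05² + 0.21² + 0.12² + 0.14² + 0.04² + 0.13² + 0.31² = 0.0025 + 0.0441 + 0.0144 + 0.0196 + 0.0016 + 0.0169 + 0.0961 = 0.1952
B_P1 = 1 / 0.1952 = 5.1230
Σp_P4ᵢ² = 0.20² + 0.10² + 0.17² + 0.17² + 0.16² + 0.09² + 0.11² = 0.0400 + 0.0100 + 0.0289 + 0.0289 + 0.0256 + 0.0081 + 0.0121 = 0.1536
B_P4 = 1 / 0.1536 = 6.5104
Σp_P3ᵢ² = 0.28² + 0.02² + 0.06² + 0.25² + 0.34² + 0.03² + 0.02² = 0.0784 + 0.0004 + 0.0036 + 0.0625 + 0.1156 + 0.0009 + 0.0004 = 0.2618
B_P3 = 1 / 0.2618 = 3.8197
Ranking by B (broadest → narrowest): population P4 (6.51) > population P1 (5.12) > population P3 (3.82)

population P4 > population P1 > population P3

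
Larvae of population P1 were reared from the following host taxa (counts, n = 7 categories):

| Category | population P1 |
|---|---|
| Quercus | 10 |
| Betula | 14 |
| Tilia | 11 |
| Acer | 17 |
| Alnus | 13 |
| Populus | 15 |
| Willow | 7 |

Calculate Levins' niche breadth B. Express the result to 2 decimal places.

6.59

Proportions for population P1 (n=87): 10/87=0.1149, 14/87=0.1609, 11/87=0.1264, 17/87=0.1954, 13/87=0.1494, 15/87=0.1724, 7/87=0.0805
Σpᵢ² = 0.1149² + 0.1609² + 0.1264² + 0.1954² + 0.1494² + 0.1724² + 0.0805² = 0.013202 + 0.025889 + 0.015977 + 0.038181 + 0.022320 + 0.029722 + 0.006480 = 0.151771
B = 1 / 0.151771 = 6.5889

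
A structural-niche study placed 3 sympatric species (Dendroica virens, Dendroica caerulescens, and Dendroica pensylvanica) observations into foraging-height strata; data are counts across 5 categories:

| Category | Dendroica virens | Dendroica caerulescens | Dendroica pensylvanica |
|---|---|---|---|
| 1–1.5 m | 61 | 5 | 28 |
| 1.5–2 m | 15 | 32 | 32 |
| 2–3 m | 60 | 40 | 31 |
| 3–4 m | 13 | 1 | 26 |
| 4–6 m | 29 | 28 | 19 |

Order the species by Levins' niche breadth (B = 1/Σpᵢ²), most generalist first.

Proportions for Dendroica virens (n=178): 61/178=0.3427, 15/178=0.0843, 60/178=0.3371, 13/178=0.0730, 29/178=0.1629
Proportions for Dendroica caerulescens (n=106): 5/106=0.0472, 32/106=0.3019, 40/106=0.3774, 1/106=0.0094, 28/106=0.2642
Proportions for Dendroica pensylvanica (n=136): 28/136=0.2059, 32/136=0.2353, 31/136=0.2279, 26/136=0.1912, 19/136=0.1397
Σp_vireᵢ² = 0.3427² + 0.0843² + 0.3371² + 0.0730² + 0.1629² = 0.117443 + 0.007106 + 0.113636 + 0.005329 + 0.026536 = 0.270050
B_vire = 1 / 0.270050 = 3.7030
Σp_caerᵢ² = 0.0472² + 0.3019² + 0.3774² + 0.0094² + 0.2642² = 0.002228 + 0.091144 + 0.142431 + 0.000088 + 0.069802 = 0.305693
B_caer = 1 / 0.305693 = 3.2713
Σp_pensᵢ² = 0.2059² + 0.2353² + 0.2279² + 0.1912² + 0.1397² = 0.042395 + 0.055366 + 0.051938 + 0.036557 + 0.019516 = 0.205772
B_pens = 1 / 0.205772 = 4.8597
Ranking by B (broadest → narrowest): Dendroica pensylvanica (4.86) > Dendroica virens (3.70) > Dendroica caerulescens (3.27)

Dendroica pensylvanica > Dendroica virens > Dendroica caerulescens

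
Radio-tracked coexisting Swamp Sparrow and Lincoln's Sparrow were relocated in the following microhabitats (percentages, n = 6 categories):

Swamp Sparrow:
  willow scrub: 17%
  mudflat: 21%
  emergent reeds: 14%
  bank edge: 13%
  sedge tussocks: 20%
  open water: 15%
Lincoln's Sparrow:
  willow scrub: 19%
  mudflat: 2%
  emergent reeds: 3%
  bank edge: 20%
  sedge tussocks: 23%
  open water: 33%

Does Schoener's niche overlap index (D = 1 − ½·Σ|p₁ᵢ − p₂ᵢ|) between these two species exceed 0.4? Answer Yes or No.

Yes

Convert percentages to proportions (divide by 100).
Σ|p₁ᵢ − p₂ᵢ| = 0.02 + 0.19 + 0.11 + 0.07 + 0.03 + 0.18 = 0.60
D = 1 − ½ × 0.60 = 1 − 0.300 = 0.7000
D = 0.7000 > 0.4 → Yes.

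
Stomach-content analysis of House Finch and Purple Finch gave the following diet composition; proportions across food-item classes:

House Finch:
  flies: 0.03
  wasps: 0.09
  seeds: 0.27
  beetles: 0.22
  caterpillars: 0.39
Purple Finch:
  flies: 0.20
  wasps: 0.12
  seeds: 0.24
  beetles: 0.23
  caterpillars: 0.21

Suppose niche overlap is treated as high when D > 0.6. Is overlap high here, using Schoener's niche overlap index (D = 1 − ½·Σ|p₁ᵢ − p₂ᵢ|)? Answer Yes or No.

Σ|p₁ᵢ − p₂ᵢ| = 0.17 + 0.03 + 0.03 + 0.01 + 0.18 = 0.42
D = 1 − ½ × 0.42 = 1 − 0.210 = 0.7900
D = 0.7900 > 0.6 → Yes.

Yes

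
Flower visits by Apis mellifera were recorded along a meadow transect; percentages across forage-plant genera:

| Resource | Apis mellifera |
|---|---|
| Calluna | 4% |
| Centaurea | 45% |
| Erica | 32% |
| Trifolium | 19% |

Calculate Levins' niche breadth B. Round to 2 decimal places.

2.92

Convert percentages to proportions (divide by 100).
Σpᵢ² = 0.04² + 0.45² + 0.32² + 0.19² = 0.0016 + 0.2025 + 0.1024 + 0.0361 = 0.3426
B = 1 / 0.3426 = 2.9189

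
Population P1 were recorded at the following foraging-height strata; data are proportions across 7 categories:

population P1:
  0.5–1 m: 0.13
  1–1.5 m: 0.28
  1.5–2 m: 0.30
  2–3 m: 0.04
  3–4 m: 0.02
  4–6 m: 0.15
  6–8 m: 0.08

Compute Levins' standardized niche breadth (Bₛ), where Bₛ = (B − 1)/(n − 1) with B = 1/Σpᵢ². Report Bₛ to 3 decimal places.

0.604

Σpᵢ² = 0.13² + 0.28² + 0.30² + 0.04² + 0.02² + 0.15² + 0.08² = 0.0169 + 0.0784 + 0.0900 + 0.0016 + 0.0004 + 0.0225 + 0.0064 = 0.2162
B = 1 / 0.2162 = 4.62535
Bₛ = (B − 1)/(n − 1) = (4.62535 − 1)/(7 − 1) = 3.62535/6 = 0.60423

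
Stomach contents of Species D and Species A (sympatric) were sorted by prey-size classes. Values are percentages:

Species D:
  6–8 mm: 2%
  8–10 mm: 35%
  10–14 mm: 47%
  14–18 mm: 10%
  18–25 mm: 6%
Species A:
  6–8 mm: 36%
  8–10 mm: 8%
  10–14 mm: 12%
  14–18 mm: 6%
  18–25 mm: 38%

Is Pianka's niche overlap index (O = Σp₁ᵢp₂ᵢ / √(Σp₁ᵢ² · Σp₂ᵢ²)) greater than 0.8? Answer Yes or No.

Convert percentages to proportions (divide by 100).
Σ p₁ᵢp₂ᵢ = 0.0072 + 0.0280 + 0.0564 + 0.0060 + 0.0228 = 0.1204
Σp_1ᵢ² = 0.02² + 0.35² + 0.47² + 0.10² + 0.06² = 0.0004 + 0.1225 + 0.2209 + 0.0100 + 0.0036 = 0.3574
Σp_2ᵢ² = 0.36² + 0.08² + 0.12² + 0.06² + 0.38² = 0.1296 + 0.0064 + 0.0144 + 0.0036 + 0.1444 = 0.2984
O = 0.1204 / √(0.3574 × 0.2984) = 0.1204 / 0.32657 = 0.3687
O = 0.3687 < 0.8 → No.

No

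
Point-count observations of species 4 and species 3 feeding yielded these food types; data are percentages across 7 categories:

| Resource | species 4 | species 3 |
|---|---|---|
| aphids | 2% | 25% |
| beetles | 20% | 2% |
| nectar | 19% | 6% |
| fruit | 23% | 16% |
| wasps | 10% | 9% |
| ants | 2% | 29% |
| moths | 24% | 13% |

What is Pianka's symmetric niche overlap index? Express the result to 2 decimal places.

0.52

Convert percentages to proportions (divide by 100).
Σ p₁ᵢp₂ᵢ = 0.0050 + 0.0040 + 0.0114 + 0.0368 + 0.0090 + 0.0058 + 0.0312 = 0.1032
Σp_1ᵢ² = 0.02² + 0.20² + 0.19² + 0.23² + 0.10² + 0.02² + 0.24² = 0.0004 + 0.0400 + 0.0361 + 0.0529 + 0.0100 + 0.0004 + 0.0576 = 0.1974
Σp_2ᵢ² = 0.25² + 0.02² + 0.06² + 0.16² + 0.09² + 0.29² + 0.13² = 0.0625 + 0.0004 + 0.0036 + 0.0256 + 0.0081 + 0.0841 + 0.0169 = 0.2012
O = 0.1032 / √(0.1974 × 0.2012) = 0.1032 / 0.19929 = 0.5178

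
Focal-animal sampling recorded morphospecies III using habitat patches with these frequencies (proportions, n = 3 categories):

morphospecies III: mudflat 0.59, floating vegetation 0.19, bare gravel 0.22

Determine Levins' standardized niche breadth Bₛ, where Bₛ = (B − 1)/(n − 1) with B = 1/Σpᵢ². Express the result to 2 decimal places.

Σpᵢ² = 0.59² + 0.19² + 0.22² = 0.3481 + 0.0361 + 0.0484 = 0.4326
B = 1 / 0.4326 = 2.3116
Bₛ = (B − 1)/(n − 1) = (2.3116 − 1)/(3 − 1) = 1.3116/2 = 0.6558

0.66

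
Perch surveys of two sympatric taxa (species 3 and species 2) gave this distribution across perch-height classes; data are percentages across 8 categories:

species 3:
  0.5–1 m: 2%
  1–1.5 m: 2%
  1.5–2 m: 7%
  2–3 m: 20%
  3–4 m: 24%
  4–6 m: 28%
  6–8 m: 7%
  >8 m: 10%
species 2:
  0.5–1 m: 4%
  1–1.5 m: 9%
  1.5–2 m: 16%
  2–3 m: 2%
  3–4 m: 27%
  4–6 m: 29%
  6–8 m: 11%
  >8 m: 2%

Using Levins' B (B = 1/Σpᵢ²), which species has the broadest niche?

species 3

Convert percentages to proportions (divide by 100).
Σp_3ᵢ² = 0.02² + 0.02² + 0.07² + 0.20² + 0.24² + 0.28² + 0.07² + 0.10² = 0.0004 + 0.0004 + 0.0049 + 0.0400 + 0.0576 + 0.0784 + 0.0049 + 0.0100 = 0.1966
B_3 = 1 / 0.1966 = 5.0865
Σp_2ᵢ² = 0.04² + 0.09² + 0.16² + 0.02² + 0.27² + 0.29² + 0.11² + 0.02² = 0.0016 + 0.0081 + 0.0256 + 0.0004 + 0.0729 + 0.0841 + 0.0121 + 0.0004 = 0.2052
B_2 = 1 / 0.2052 = 4.8733
Highest B → broadest niche (most generalist): species 3 (B = 5.09).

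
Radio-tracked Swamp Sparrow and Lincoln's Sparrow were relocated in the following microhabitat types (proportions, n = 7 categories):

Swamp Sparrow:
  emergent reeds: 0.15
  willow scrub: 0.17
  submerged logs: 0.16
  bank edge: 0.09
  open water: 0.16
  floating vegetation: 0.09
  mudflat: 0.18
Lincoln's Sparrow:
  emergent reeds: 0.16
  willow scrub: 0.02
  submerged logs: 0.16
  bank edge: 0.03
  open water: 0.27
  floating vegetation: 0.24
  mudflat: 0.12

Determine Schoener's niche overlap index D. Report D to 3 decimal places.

Σ|p₁ᵢ − p₂ᵢ| = 0.01 + 0.15 + 0.00 + 0.06 + 0.11 + 0.15 + 0.06 = 0.54
D = 1 − ½ × 0.54 = 1 − 0.270 = 0.73000

0.730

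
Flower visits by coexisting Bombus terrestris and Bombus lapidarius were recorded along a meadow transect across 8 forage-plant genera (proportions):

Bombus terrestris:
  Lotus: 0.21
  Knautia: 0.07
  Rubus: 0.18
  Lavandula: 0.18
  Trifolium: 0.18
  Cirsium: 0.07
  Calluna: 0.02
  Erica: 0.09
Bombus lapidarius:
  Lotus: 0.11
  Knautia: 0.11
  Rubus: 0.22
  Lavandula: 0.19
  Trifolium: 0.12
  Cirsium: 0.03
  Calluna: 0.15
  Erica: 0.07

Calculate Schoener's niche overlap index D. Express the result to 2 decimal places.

Σ|p₁ᵢ − p₂ᵢ| = 0.10 + 0.04 + 0.04 + 0.01 + 0.06 + 0.04 + 0.13 + 0.02 = 0.44
D = 1 − ½ × 0.44 = 1 − 0.220 = 0.7800

0.78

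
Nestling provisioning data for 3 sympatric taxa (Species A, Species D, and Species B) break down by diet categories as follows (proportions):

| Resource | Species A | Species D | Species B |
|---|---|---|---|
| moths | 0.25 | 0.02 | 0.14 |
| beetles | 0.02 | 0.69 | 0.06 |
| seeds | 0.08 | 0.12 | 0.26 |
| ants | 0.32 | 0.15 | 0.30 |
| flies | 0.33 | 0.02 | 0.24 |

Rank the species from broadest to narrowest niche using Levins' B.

Species B > Species A > Species D

Σp_Aᵢ² = 0.25² + 0.02² + 0.08² + 0.32² + 0.33² = 0.0625 + 0.0004 + 0.0064 + 0.1024 + 0.1089 = 0.2806
B_A = 1 / 0.2806 = 3.5638
Σp_Dᵢ² = 0.02² + 0.69² + 0.12² + 0.15² + 0.02² = 0.0004 + 0.4761 + 0.0144 + 0.0225 + 0.0004 = 0.5138
B_D = 1 / 0.5138 = 1.9463
Σp_Bᵢ² = 0.14² + 0.06² + 0.26² + 0.30² + 0.24² = 0.0196 + 0.0036 + 0.0676 + 0.0900 + 0.0576 = 0.2384
B_B = 1 / 0.2384 = 4.1946
Ranking by B (broadest → narrowest): Species B (4.19) > Species A (3.56) > Species D (1.95)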